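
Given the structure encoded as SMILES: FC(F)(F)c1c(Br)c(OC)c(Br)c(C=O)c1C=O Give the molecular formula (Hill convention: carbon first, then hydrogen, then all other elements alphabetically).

C10H5Br2F3O3

Walk through each heavy atom and fill implicit hydrogens from standard valence (C 4, N 3, O 2, S 2, halogen 1); for lowercase aromatic atoms, an aromatic c carries 1 H when it has two neighbours and 0 H with three, and aromatic n carries 0 H:
  atom 1: F (halogen, monovalent) → 0 H
  atom 2: C, bond orders sum to 4 (valence 4) → 0 H
  atom 3: F (halogen, monovalent) → 0 H
  atom 4: F (halogen, monovalent) → 0 H
  atom 5: aromatic c, 3 neighbours → 0 H
  atom 6: aromatic c, 3 neighbours → 0 H
  atom 7: Br (halogen, monovalent) → 0 H
  atom 8: aromatic c, 3 neighbours → 0 H
  atom 9: O, bond orders sum to 2 (valence 2) → 0 H
  atom 10: C, bond orders sum to 1 (valence 4) → 3 H
  atom 11: aromatic c, 3 neighbours → 0 H
  atom 12: Br (halogen, monovalent) → 0 H
  atom 13: aromatic c, 3 neighbours → 0 H
  atom 14: C, bond orders sum to 3 (valence 4) → 1 H
  atom 15: O, bond orders sum to 2 (valence 2) → 0 H
  atom 16: aromatic c, 3 neighbours → 0 H
  atom 17: C, bond orders sum to 3 (valence 4) → 1 H
  atom 18: O, bond orders sum to 2 (valence 2) → 0 H
Totals → C:10, H:5, Br:2, F:3, O:3.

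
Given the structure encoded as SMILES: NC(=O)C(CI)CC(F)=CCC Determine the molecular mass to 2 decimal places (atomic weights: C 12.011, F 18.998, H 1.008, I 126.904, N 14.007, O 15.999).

285.10 g/mol

First, the molecular formula is C8H13FINO (counting implicit H from valence).
  C: 8 × 12.011 = 96.088
  F: 1 × 18.998 = 18.998
  H: 13 × 1.008 = 13.104
  I: 1 × 126.904 = 126.904
  N: 1 × 14.007 = 14.007
  O: 1 × 15.999 = 15.999
Sum: 8×12.011 + 1×18.998 + 13×1.008 + 1×126.904 + 1×14.007 + 1×15.999 = 285.100 → 285.10 g/mol.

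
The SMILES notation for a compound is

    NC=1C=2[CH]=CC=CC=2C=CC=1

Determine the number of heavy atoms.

11

Every atom symbol written in the SMILES (organic subset) is one heavy atom; implicit H are not written.
Heavy atoms by element → C:10, N:1.
Total: 11.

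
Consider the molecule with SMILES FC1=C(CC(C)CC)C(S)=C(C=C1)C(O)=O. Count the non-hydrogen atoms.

Every atom symbol written in the SMILES (organic subset) is one heavy atom; implicit H are not written.
Heavy atoms by element → C:12, F:1, O:2, S:1.
Total: 16.

16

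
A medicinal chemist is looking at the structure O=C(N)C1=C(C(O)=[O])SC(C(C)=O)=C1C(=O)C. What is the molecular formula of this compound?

C10H9NO5S

Walk through each heavy atom and fill implicit hydrogens from standard valence (C 4, N 3, O 2, S 2, halogen 1):
  atom 1: O, bond orders sum to 2 (valence 2) → 0 H
  atom 2: C, bond orders sum to 4 (valence 4) → 0 H
  atom 3: N, bond orders sum to 1 (valence 3) → 2 H
  atom 4: C, bond orders sum to 4 (valence 4) → 0 H
  atom 5: C, bond orders sum to 4 (valence 4) → 0 H
  atom 6: C, bond orders sum to 4 (valence 4) → 0 H
  atom 7: O, bond orders sum to 1 (valence 2) → 1 H
  atom 8: O with explicit H count 0
  atom 9: S, bond orders sum to 2 (valence 2) → 0 H
  atom 10: C, bond orders sum to 4 (valence 4) → 0 H
  atom 11: C, bond orders sum to 4 (valence 4) → 0 H
  atom 12: C, bond orders sum to 1 (valence 4) → 3 H
  atom 13: O, bond orders sum to 2 (valence 2) → 0 H
  atom 14: C, bond orders sum to 4 (valence 4) → 0 H
  atom 15: C, bond orders sum to 4 (valence 4) → 0 H
  atom 16: O, bond orders sum to 2 (valence 2) → 0 H
  atom 17: C, bond orders sum to 1 (valence 4) → 3 H
Totals → C:10, H:9, N:1, O:5, S:1.
In Hill order: C10H9NO5S.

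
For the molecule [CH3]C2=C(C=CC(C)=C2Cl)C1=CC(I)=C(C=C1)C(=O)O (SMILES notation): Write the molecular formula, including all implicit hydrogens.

C15H12ClIO2

Walk through each heavy atom and fill implicit hydrogens from standard valence (C 4, N 3, O 2, S 2, halogen 1):
  atom 1: C with explicit H count 3
  atom 2: C, bond orders sum to 4 (valence 4) → 0 H
  atom 3: C, bond orders sum to 4 (valence 4) → 0 H
  atom 4: C, bond orders sum to 3 (valence 4) → 1 H
  atom 5: C, bond orders sum to 3 (valence 4) → 1 H
  atom 6: C, bond orders sum to 4 (valence 4) → 0 H
  atom 7: C, bond orders sum to 1 (valence 4) → 3 H
  atom 8: C, bond orders sum to 4 (valence 4) → 0 H
  atom 9: Cl (halogen, monovalent) → 0 H
  atom 10: C, bond orders sum to 4 (valence 4) → 0 H
  atom 11: C, bond orders sum to 3 (valence 4) → 1 H
  atom 12: C, bond orders sum to 4 (valence 4) → 0 H
  atom 13: I (halogen, monovalent) → 0 H
  atom 14: C, bond orders sum to 4 (valence 4) → 0 H
  atom 15: C, bond orders sum to 3 (valence 4) → 1 H
  atom 16: C, bond orders sum to 3 (valence 4) → 1 H
  atom 17: C, bond orders sum to 4 (valence 4) → 0 H
  atom 18: O, bond orders sum to 2 (valence 2) → 0 H
  atom 19: O, bond orders sum to 1 (valence 2) → 1 H
Totals → C:15, H:12, Cl:1, I:1, O:2.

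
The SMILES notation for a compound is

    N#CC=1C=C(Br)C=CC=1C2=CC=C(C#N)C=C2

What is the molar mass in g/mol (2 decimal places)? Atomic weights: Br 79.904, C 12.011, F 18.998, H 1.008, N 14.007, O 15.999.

First, the molecular formula is C14H7BrN2 (counting implicit H from valence).
  Br: 1 × 79.904 = 79.904
  C: 14 × 12.011 = 168.154
  H: 7 × 1.008 = 7.056
  N: 2 × 14.007 = 28.014
Sum: 1×79.904 + 14×12.011 + 7×1.008 + 2×14.007 = 283.128 → 283.13 g/mol.

283.13 g/mol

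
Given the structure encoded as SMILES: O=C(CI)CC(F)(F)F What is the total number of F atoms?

3

Scan the SMILES for F atoms (remember two-letter symbols like Cl and Br are single atoms).
Fluorine count: 3.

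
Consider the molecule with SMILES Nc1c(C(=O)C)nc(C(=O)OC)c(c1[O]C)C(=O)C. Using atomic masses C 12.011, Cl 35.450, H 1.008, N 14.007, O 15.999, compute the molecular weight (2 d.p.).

First, the molecular formula is C12H14N2O5 (counting implicit H from valence).
  C: 12 × 12.011 = 144.132
  H: 14 × 1.008 = 14.112
  N: 2 × 14.007 = 28.014
  O: 5 × 15.999 = 79.995
Sum: 12×12.011 + 14×1.008 + 2×14.007 + 5×15.999 = 266.253 → 266.25 g/mol.

266.25 g/mol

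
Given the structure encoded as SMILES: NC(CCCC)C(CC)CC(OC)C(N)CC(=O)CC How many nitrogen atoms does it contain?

Scan the SMILES for N atoms (remember two-letter symbols like Cl and Br are single atoms).
Nitrogen count: 2.

2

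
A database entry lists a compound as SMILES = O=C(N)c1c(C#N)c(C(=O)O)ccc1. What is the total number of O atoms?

3

Scan the SMILES for O atoms (remember two-letter symbols like Cl and Br are single atoms).
Oxygen count: 3.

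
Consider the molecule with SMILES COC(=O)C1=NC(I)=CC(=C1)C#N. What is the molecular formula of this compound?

C8H5IN2O2

Walk through each heavy atom and fill implicit hydrogens from standard valence (C 4, N 3, O 2, S 2, halogen 1):
  atom 1: C, bond orders sum to 1 (valence 4) → 3 H
  atom 2: O, bond orders sum to 2 (valence 2) → 0 H
  atom 3: C, bond orders sum to 4 (valence 4) → 0 H
  atom 4: O, bond orders sum to 2 (valence 2) → 0 H
  atom 5: C, bond orders sum to 4 (valence 4) → 0 H
  atom 6: N, bond orders sum to 3 (valence 3) → 0 H
  atom 7: C, bond orders sum to 4 (valence 4) → 0 H
  atom 8: I (halogen, monovalent) → 0 H
  atom 9: C, bond orders sum to 3 (valence 4) → 1 H
  atom 10: C, bond orders sum to 4 (valence 4) → 0 H
  atom 11: C, bond orders sum to 3 (valence 4) → 1 H
  atom 12: C, bond orders sum to 4 (valence 4) → 0 H
  atom 13: N, bond orders sum to 3 (valence 3) → 0 H
Totals → C:8, H:5, I:1, N:2, O:2.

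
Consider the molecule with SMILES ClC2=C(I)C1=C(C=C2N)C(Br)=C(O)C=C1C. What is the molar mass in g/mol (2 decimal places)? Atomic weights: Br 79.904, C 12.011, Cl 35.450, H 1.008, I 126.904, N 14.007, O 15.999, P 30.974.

412.45 g/mol

First, the molecular formula is C11H8BrClINO (counting implicit H from valence).
  Br: 1 × 79.904 = 79.904
  C: 11 × 12.011 = 132.121
  Cl: 1 × 35.450 = 35.450
  H: 8 × 1.008 = 8.064
  I: 1 × 126.904 = 126.904
  N: 1 × 14.007 = 14.007
  O: 1 × 15.999 = 15.999
Sum: 1×79.904 + 11×12.011 + 1×35.450 + 8×1.008 + 1×126.904 + 1×14.007 + 1×15.999 = 412.449 → 412.45 g/mol.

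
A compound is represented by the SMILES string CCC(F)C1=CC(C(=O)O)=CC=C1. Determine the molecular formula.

C10H11FO2

Walk through each heavy atom and fill implicit hydrogens from standard valence (C 4, N 3, O 2, S 2, halogen 1):
  atom 1: C, bond orders sum to 1 (valence 4) → 3 H
  atom 2: C, bond orders sum to 2 (valence 4) → 2 H
  atom 3: C, bond orders sum to 3 (valence 4) → 1 H
  atom 4: F (halogen, monovalent) → 0 H
  atom 5: C, bond orders sum to 4 (valence 4) → 0 H
  atom 6: C, bond orders sum to 3 (valence 4) → 1 H
  atom 7: C, bond orders sum to 4 (valence 4) → 0 H
  atom 8: C, bond orders sum to 4 (valence 4) → 0 H
  atom 9: O, bond orders sum to 2 (valence 2) → 0 H
  atom 10: O, bond orders sum to 1 (valence 2) → 1 H
  atom 11: C, bond orders sum to 3 (valence 4) → 1 H
  atom 12: C, bond orders sum to 3 (valence 4) → 1 H
  atom 13: C, bond orders sum to 3 (valence 4) → 1 H
Totals → C:10, H:11, F:1, O:2.
In Hill order: C10H11FO2.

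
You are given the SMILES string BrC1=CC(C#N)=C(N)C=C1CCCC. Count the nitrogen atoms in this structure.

Scan the SMILES for N atoms (remember two-letter symbols like Cl and Br are single atoms).
Nitrogen count: 2.

2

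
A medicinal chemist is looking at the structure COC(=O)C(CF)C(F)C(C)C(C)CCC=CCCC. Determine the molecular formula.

C16H28F2O2

Walk through each heavy atom and fill implicit hydrogens from standard valence (C 4, N 3, O 2, S 2, halogen 1):
  atom 1: C, bond orders sum to 1 (valence 4) → 3 H
  atom 2: O, bond orders sum to 2 (valence 2) → 0 H
  atom 3: C, bond orders sum to 4 (valence 4) → 0 H
  atom 4: O, bond orders sum to 2 (valence 2) → 0 H
  atom 5: C, bond orders sum to 3 (valence 4) → 1 H
  atom 6: C, bond orders sum to 2 (valence 4) → 2 H
  atom 7: F (halogen, monovalent) → 0 H
  atom 8: C, bond orders sum to 3 (valence 4) → 1 H
  atom 9: F (halogen, monovalent) → 0 H
  atom 10: C, bond orders sum to 3 (valence 4) → 1 H
  atom 11: C, bond orders sum to 1 (valence 4) → 3 H
  atom 12: C, bond orders sum to 3 (valence 4) → 1 H
  atom 13: C, bond orders sum to 1 (valence 4) → 3 H
  atom 14: C, bond orders sum to 2 (valence 4) → 2 H
  atom 15: C, bond orders sum to 2 (valence 4) → 2 H
  atom 16: C, bond orders sum to 3 (valence 4) → 1 H
  atom 17: C, bond orders sum to 3 (valence 4) → 1 H
  atom 18: C, bond orders sum to 2 (valence 4) → 2 H
  atom 19: C, bond orders sum to 2 (valence 4) → 2 H
  atom 20: C, bond orders sum to 1 (valence 4) → 3 H
Totals → C:16, H:28, F:2, O:2.
In Hill order: C16H28F2O2.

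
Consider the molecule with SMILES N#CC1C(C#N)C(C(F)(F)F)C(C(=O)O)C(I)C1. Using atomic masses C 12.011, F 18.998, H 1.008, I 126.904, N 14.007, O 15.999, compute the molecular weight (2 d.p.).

First, the molecular formula is C10H8F3IN2O2 (counting implicit H from valence).
  C: 10 × 12.011 = 120.110
  F: 3 × 18.998 = 56.994
  H: 8 × 1.008 = 8.064
  I: 1 × 126.904 = 126.904
  N: 2 × 14.007 = 28.014
  O: 2 × 15.999 = 31.998
Sum: 10×12.011 + 3×18.998 + 8×1.008 + 1×126.904 + 2×14.007 + 2×15.999 = 372.084 → 372.08 g/mol.

372.08 g/mol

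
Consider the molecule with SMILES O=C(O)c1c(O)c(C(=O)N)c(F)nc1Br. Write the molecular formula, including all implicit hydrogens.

C7H4BrFN2O4

Walk through each heavy atom and fill implicit hydrogens from standard valence (C 4, N 3, O 2, S 2, halogen 1); for lowercase aromatic atoms, an aromatic c carries 1 H when it has two neighbours and 0 H with three, and aromatic n carries 0 H:
  atom 1: O, bond orders sum to 2 (valence 2) → 0 H
  atom 2: C, bond orders sum to 4 (valence 4) → 0 H
  atom 3: O, bond orders sum to 1 (valence 2) → 1 H
  atom 4: aromatic c, 3 neighbours → 0 H
  atom 5: aromatic c, 3 neighbours → 0 H
  atom 6: O, bond orders sum to 1 (valence 2) → 1 H
  atom 7: aromatic c, 3 neighbours → 0 H
  atom 8: C, bond orders sum to 4 (valence 4) → 0 H
  atom 9: O, bond orders sum to 2 (valence 2) → 0 H
  atom 10: N, bond orders sum to 1 (valence 3) → 2 H
  atom 11: aromatic c, 3 neighbours → 0 H
  atom 12: F (halogen, monovalent) → 0 H
  atom 13: aromatic n, 2 neighbours → 0 H
  atom 14: aromatic c, 3 neighbours → 0 H
  atom 15: Br (halogen, monovalent) → 0 H
Totals → C:7, H:4, Br:1, F:1, N:2, O:4.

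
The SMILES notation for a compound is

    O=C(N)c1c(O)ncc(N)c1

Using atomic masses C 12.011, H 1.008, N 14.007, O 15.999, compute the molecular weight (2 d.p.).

153.14 g/mol

First, the molecular formula is C6H7N3O2 (counting implicit H from valence).
  C: 6 × 12.011 = 72.066
  H: 7 × 1.008 = 7.056
  N: 3 × 14.007 = 42.021
  O: 2 × 15.999 = 31.998
Sum: 6×12.011 + 7×1.008 + 3×14.007 + 2×15.999 = 153.141 → 153.14 g/mol.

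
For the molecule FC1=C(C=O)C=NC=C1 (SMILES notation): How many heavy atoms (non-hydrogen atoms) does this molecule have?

Every atom symbol written in the SMILES (organic subset) is one heavy atom; implicit H are not written.
Heavy atoms by element → C:6, F:1, N:1, O:1.
Total: 9.

9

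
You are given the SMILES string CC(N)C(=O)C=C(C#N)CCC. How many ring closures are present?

0

In SMILES, each pair of matching ring-closure digits denotes one ring-closing bond; the number of such bonds equals the number of independent rings.
Ring-closure bonds here: 0.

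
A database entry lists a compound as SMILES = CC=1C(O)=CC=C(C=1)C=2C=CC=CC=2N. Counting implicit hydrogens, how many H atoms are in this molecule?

Walk through each heavy atom and fill implicit hydrogens from standard valence (C 4, N 3, O 2, S 2, halogen 1):
  atom 1: C, bond orders sum to 1 (valence 4) → 3 H
  atom 2: C, bond orders sum to 4 (valence 4) → 0 H
  atom 3: C, bond orders sum to 4 (valence 4) → 0 H
  atom 4: O, bond orders sum to 1 (valence 2) → 1 H
  atom 5: C, bond orders sum to 3 (valence 4) → 1 H
  atom 6: C, bond orders sum to 3 (valence 4) → 1 H
  atom 7: C, bond orders sum to 4 (valence 4) → 0 H
  atom 8: C, bond orders sum to 3 (valence 4) → 1 H
  atom 9: C, bond orders sum to 4 (valence 4) → 0 H
  atom 10: C, bond orders sum to 3 (valence 4) → 1 H
  atom 11: C, bond orders sum to 3 (valence 4) → 1 H
  atom 12: C, bond orders sum to 3 (valence 4) → 1 H
  atom 13: C, bond orders sum to 3 (valence 4) → 1 H
  atom 14: C, bond orders sum to 4 (valence 4) → 0 H
  atom 15: N, bond orders sum to 1 (valence 3) → 2 H
Total hydrogens: 13.

13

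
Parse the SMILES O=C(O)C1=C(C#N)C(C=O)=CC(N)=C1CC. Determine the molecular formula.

C11H10N2O3

Walk through each heavy atom and fill implicit hydrogens from standard valence (C 4, N 3, O 2, S 2, halogen 1):
  atom 1: O, bond orders sum to 2 (valence 2) → 0 H
  atom 2: C, bond orders sum to 4 (valence 4) → 0 H
  atom 3: O, bond orders sum to 1 (valence 2) → 1 H
  atom 4: C, bond orders sum to 4 (valence 4) → 0 H
  atom 5: C, bond orders sum to 4 (valence 4) → 0 H
  atom 6: C, bond orders sum to 4 (valence 4) → 0 H
  atom 7: N, bond orders sum to 3 (valence 3) → 0 H
  atom 8: C, bond orders sum to 4 (valence 4) → 0 H
  atom 9: C, bond orders sum to 3 (valence 4) → 1 H
  atom 10: O, bond orders sum to 2 (valence 2) → 0 H
  atom 11: C, bond orders sum to 3 (valence 4) → 1 H
  atom 12: C, bond orders sum to 4 (valence 4) → 0 H
  atom 13: N, bond orders sum to 1 (valence 3) → 2 H
  atom 14: C, bond orders sum to 4 (valence 4) → 0 H
  atom 15: C, bond orders sum to 2 (valence 4) → 2 H
  atom 16: C, bond orders sum to 1 (valence 4) → 3 H
Totals → C:11, H:10, N:2, O:3.
In Hill order: C11H10N2O3.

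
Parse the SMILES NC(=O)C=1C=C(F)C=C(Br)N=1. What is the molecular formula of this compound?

C6H4BrFN2O

Walk through each heavy atom and fill implicit hydrogens from standard valence (C 4, N 3, O 2, S 2, halogen 1):
  atom 1: N, bond orders sum to 1 (valence 3) → 2 H
  atom 2: C, bond orders sum to 4 (valence 4) → 0 H
  atom 3: O, bond orders sum to 2 (valence 2) → 0 H
  atom 4: C, bond orders sum to 4 (valence 4) → 0 H
  atom 5: C, bond orders sum to 3 (valence 4) → 1 H
  atom 6: C, bond orders sum to 4 (valence 4) → 0 H
  atom 7: F (halogen, monovalent) → 0 H
  atom 8: C, bond orders sum to 3 (valence 4) → 1 H
  atom 9: C, bond orders sum to 4 (valence 4) → 0 H
  atom 10: Br (halogen, monovalent) → 0 H
  atom 11: N, bond orders sum to 3 (valence 3) → 0 H
Totals → C:6, H:4, Br:1, F:1, N:2, O:1.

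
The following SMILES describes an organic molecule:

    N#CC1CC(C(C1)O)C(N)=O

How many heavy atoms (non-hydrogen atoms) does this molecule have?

11

Every atom symbol written in the SMILES (organic subset) is one heavy atom; implicit H are not written.
Heavy atoms by element → C:7, N:2, O:2.
Total: 11.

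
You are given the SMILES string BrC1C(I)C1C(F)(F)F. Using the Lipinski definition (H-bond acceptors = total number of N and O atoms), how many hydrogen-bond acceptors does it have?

0

N atoms: 0; O atoms: 0.
Lipinski HBA = 0 + 0 = 0.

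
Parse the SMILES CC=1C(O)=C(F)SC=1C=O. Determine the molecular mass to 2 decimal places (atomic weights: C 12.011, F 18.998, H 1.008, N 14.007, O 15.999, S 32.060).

First, the molecular formula is C6H5FO2S (counting implicit H from valence).
  C: 6 × 12.011 = 72.066
  F: 1 × 18.998 = 18.998
  H: 5 × 1.008 = 5.040
  O: 2 × 15.999 = 31.998
  S: 1 × 32.060 = 32.060
Sum: 6×12.011 + 1×18.998 + 5×1.008 + 2×15.999 + 1×32.060 = 160.162 → 160.16 g/mol.

160.16 g/mol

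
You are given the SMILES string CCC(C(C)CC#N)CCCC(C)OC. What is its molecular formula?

Walk through each heavy atom and fill implicit hydrogens from standard valence (C 4, N 3, O 2, S 2, halogen 1):
  atom 1: C, bond orders sum to 1 (valence 4) → 3 H
  atom 2: C, bond orders sum to 2 (valence 4) → 2 H
  atom 3: C, bond orders sum to 3 (valence 4) → 1 H
  atom 4: C, bond orders sum to 3 (valence 4) → 1 H
  atom 5: C, bond orders sum to 1 (valence 4) → 3 H
  atom 6: C, bond orders sum to 2 (valence 4) → 2 H
  atom 7: C, bond orders sum to 4 (valence 4) → 0 H
  atom 8: N, bond orders sum to 3 (valence 3) → 0 H
  atom 9: C, bond orders sum to 2 (valence 4) → 2 H
  atom 10: C, bond orders sum to 2 (valence 4) → 2 H
  atom 11: C, bond orders sum to 2 (valence 4) → 2 H
  atom 12: C, bond orders sum to 3 (valence 4) → 1 H
  atom 13: C, bond orders sum to 1 (valence 4) → 3 H
  atom 14: O, bond orders sum to 2 (valence 2) → 0 H
  atom 15: C, bond orders sum to 1 (valence 4) → 3 H
Totals → C:13, H:25, N:1, O:1.
In Hill order: C13H25NO.

C13H25NO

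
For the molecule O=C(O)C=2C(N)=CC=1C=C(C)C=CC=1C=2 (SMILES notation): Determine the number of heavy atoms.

15

Every atom symbol written in the SMILES (organic subset) is one heavy atom; implicit H are not written.
Heavy atoms by element → C:12, N:1, O:2.
Total: 15.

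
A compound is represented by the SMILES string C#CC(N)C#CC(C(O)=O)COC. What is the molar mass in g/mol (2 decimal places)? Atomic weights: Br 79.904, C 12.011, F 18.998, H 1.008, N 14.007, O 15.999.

First, the molecular formula is C9H11NO3 (counting implicit H from valence).
  C: 9 × 12.011 = 108.099
  H: 11 × 1.008 = 11.088
  N: 1 × 14.007 = 14.007
  O: 3 × 15.999 = 47.997
Sum: 9×12.011 + 11×1.008 + 1×14.007 + 3×15.999 = 181.191 → 181.19 g/mol.

181.19 g/mol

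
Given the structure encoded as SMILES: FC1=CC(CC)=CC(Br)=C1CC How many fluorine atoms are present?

Scan the SMILES for F atoms (remember two-letter symbols like Cl and Br are single atoms).
Fluorine count: 1.

1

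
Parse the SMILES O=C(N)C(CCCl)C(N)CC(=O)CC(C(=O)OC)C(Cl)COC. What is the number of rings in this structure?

0

In SMILES, each pair of matching ring-closure digits denotes one ring-closing bond; the number of such bonds equals the number of independent rings.
Ring-closure bonds here: 0.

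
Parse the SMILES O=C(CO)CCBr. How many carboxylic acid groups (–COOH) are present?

0

Scan the SMILES for the carboxylic acid motif — none present.
Groups that are present: 1 hydroxyl, 1 ketone.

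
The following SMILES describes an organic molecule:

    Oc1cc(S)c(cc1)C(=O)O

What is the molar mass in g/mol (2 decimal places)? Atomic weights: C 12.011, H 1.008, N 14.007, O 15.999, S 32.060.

170.18 g/mol

First, the molecular formula is C7H6O3S (counting implicit H from valence).
  C: 7 × 12.011 = 84.077
  H: 6 × 1.008 = 6.048
  O: 3 × 15.999 = 47.997
  S: 1 × 32.060 = 32.060
Sum: 7×12.011 + 6×1.008 + 3×15.999 + 1×32.060 = 170.182 → 170.18 g/mol.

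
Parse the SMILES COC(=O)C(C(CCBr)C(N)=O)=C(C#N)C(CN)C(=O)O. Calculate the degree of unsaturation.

Molecular formula: C12H16BrN3O5.
DoU = (2C + 2 + N − H − X) / 2, where X is the halogen count and O/S are ignored.
    = (2·12 + 2 + 3 − 16 − 1) / 2 = 12 / 2 = 6.

6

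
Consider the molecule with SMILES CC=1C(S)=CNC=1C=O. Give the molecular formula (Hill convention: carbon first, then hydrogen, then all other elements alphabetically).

Walk through each heavy atom and fill implicit hydrogens from standard valence (C 4, N 3, O 2, S 2, halogen 1):
  atom 1: C, bond orders sum to 1 (valence 4) → 3 H
  atom 2: C, bond orders sum to 4 (valence 4) → 0 H
  atom 3: C, bond orders sum to 4 (valence 4) → 0 H
  atom 4: S, bond orders sum to 1 (valence 2) → 1 H
  atom 5: C, bond orders sum to 3 (valence 4) → 1 H
  atom 6: N, bond orders sum to 2 (valence 3) → 1 H
  atom 7: C, bond orders sum to 4 (valence 4) → 0 H
  atom 8: C, bond orders sum to 3 (valence 4) → 1 H
  atom 9: O, bond orders sum to 2 (valence 2) → 0 H
Totals → C:6, H:7, N:1, O:1, S:1.

C6H7NOS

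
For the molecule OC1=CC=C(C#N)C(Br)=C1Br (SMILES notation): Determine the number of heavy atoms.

11

Every atom symbol written in the SMILES (organic subset) is one heavy atom; implicit H are not written.
Heavy atoms by element → Br:2, C:7, N:1, O:1.
Total: 11.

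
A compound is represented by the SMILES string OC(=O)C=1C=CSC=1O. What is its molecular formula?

C5H4O3S

Walk through each heavy atom and fill implicit hydrogens from standard valence (C 4, N 3, O 2, S 2, halogen 1):
  atom 1: O, bond orders sum to 1 (valence 2) → 1 H
  atom 2: C, bond orders sum to 4 (valence 4) → 0 H
  atom 3: O, bond orders sum to 2 (valence 2) → 0 H
  atom 4: C, bond orders sum to 4 (valence 4) → 0 H
  atom 5: C, bond orders sum to 3 (valence 4) → 1 H
  atom 6: C, bond orders sum to 3 (valence 4) → 1 H
  atom 7: S, bond orders sum to 2 (valence 2) → 0 H
  atom 8: C, bond orders sum to 4 (valence 4) → 0 H
  atom 9: O, bond orders sum to 1 (valence 2) → 1 H
Totals → C:5, H:4, O:3, S:1.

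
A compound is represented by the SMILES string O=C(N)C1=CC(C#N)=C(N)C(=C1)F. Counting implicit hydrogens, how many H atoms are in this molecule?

6

Walk through each heavy atom and fill implicit hydrogens from standard valence (C 4, N 3, O 2, S 2, halogen 1):
  atom 1: O, bond orders sum to 2 (valence 2) → 0 H
  atom 2: C, bond orders sum to 4 (valence 4) → 0 H
  atom 3: N, bond orders sum to 1 (valence 3) → 2 H
  atom 4: C, bond orders sum to 4 (valence 4) → 0 H
  atom 5: C, bond orders sum to 3 (valence 4) → 1 H
  atom 6: C, bond orders sum to 4 (valence 4) → 0 H
  atom 7: C, bond orders sum to 4 (valence 4) → 0 H
  atom 8: N, bond orders sum to 3 (valence 3) → 0 H
  atom 9: C, bond orders sum to 4 (valence 4) → 0 H
  atom 10: N, bond orders sum to 1 (valence 3) → 2 H
  atom 11: C, bond orders sum to 4 (valence 4) → 0 H
  atom 12: C, bond orders sum to 3 (valence 4) → 1 H
  atom 13: F (halogen, monovalent) → 0 H
Total hydrogens: 6.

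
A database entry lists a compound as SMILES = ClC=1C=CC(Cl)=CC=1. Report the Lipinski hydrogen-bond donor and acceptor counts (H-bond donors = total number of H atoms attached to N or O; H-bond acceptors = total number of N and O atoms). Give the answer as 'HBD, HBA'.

0, 0

Donors: find every N or O and count the H atoms it carries.
  (no N or O atoms present)
Lipinski HBD = 0.
Acceptors: N atoms = 0, O atoms = 0 → HBA = 0.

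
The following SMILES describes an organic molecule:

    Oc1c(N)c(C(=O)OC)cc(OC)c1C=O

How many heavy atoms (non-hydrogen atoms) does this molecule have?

Every atom symbol written in the SMILES (organic subset) is one heavy atom; implicit H are not written.
Heavy atoms by element → C:10, N:1, O:5.
Total: 16.

16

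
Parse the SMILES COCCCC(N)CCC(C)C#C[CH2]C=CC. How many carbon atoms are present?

15

Count every carbon token in the SMILES (each C, including those in ring-closure positions and inside branches).
Carbon count: 15.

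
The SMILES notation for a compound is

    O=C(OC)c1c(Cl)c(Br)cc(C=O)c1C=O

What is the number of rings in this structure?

1

In SMILES, each pair of matching ring-closure digits denotes one ring-closing bond; the number of such bonds equals the number of independent rings.
Ring-closure bonds here: 1.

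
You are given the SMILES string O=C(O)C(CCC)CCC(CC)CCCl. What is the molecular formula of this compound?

C12H23ClO2

Walk through each heavy atom and fill implicit hydrogens from standard valence (C 4, N 3, O 2, S 2, halogen 1):
  atom 1: O, bond orders sum to 2 (valence 2) → 0 H
  atom 2: C, bond orders sum to 4 (valence 4) → 0 H
  atom 3: O, bond orders sum to 1 (valence 2) → 1 H
  atom 4: C, bond orders sum to 3 (valence 4) → 1 H
  atom 5: C, bond orders sum to 2 (valence 4) → 2 H
  atom 6: C, bond orders sum to 2 (valence 4) → 2 H
  atom 7: C, bond orders sum to 1 (valence 4) → 3 H
  atom 8: C, bond orders sum to 2 (valence 4) → 2 H
  atom 9: C, bond orders sum to 2 (valence 4) → 2 H
  atom 10: C, bond orders sum to 3 (valence 4) → 1 H
  atom 11: C, bond orders sum to 2 (valence 4) → 2 H
  atom 12: C, bond orders sum to 1 (valence 4) → 3 H
  atom 13: C, bond orders sum to 2 (valence 4) → 2 H
  atom 14: C, bond orders sum to 2 (valence 4) → 2 H
  atom 15: Cl (halogen, monovalent) → 0 H
Totals → C:12, H:23, Cl:1, O:2.
In Hill order: C12H23ClO2.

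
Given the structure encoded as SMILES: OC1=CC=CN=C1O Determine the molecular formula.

C5H5NO2

Walk through each heavy atom and fill implicit hydrogens from standard valence (C 4, N 3, O 2, S 2, halogen 1):
  atom 1: O, bond orders sum to 1 (valence 2) → 1 H
  atom 2: C, bond orders sum to 4 (valence 4) → 0 H
  atom 3: C, bond orders sum to 3 (valence 4) → 1 H
  atom 4: C, bond orders sum to 3 (valence 4) → 1 H
  atom 5: C, bond orders sum to 3 (valence 4) → 1 H
  atom 6: N, bond orders sum to 3 (valence 3) → 0 H
  atom 7: C, bond orders sum to 4 (valence 4) → 0 H
  atom 8: O, bond orders sum to 1 (valence 2) → 1 H
Totals → C:5, H:5, N:1, O:2.
In Hill order: C5H5NO2.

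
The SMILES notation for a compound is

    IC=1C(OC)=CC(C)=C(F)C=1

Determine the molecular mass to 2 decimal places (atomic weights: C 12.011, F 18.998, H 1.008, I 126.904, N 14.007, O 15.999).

266.05 g/mol

First, the molecular formula is C8H8FIO (counting implicit H from valence).
  C: 8 × 12.011 = 96.088
  F: 1 × 18.998 = 18.998
  H: 8 × 1.008 = 8.064
  I: 1 × 126.904 = 126.904
  O: 1 × 15.999 = 15.999
Sum: 8×12.011 + 1×18.998 + 8×1.008 + 1×126.904 + 1×15.999 = 266.053 → 266.05 g/mol.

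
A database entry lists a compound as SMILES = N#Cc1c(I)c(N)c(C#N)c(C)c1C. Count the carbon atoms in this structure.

Count every carbon token in the SMILES (each C, including those in ring-closure positions and inside branches).
Carbon count: 10.

10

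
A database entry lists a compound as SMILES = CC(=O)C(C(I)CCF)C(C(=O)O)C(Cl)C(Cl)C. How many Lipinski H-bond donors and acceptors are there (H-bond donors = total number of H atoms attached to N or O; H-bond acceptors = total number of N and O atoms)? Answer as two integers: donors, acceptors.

1, 3

Donors: find every N or O and count the H atoms it carries.
  atom 3 (O): bond orders sum to 2 → 0 H
  atom 12 (O): bond orders sum to 2 → 0 H
  atom 13 (O): bond orders sum to 1 → 1 H
Lipinski HBD = 1.
Acceptors: N atoms = 0, O atoms = 3 → HBA = 3.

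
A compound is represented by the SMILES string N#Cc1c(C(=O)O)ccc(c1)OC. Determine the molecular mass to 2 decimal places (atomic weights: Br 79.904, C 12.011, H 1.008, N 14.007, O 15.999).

First, the molecular formula is C9H7NO3 (counting implicit H from valence).
  C: 9 × 12.011 = 108.099
  H: 7 × 1.008 = 7.056
  N: 1 × 14.007 = 14.007
  O: 3 × 15.999 = 47.997
Sum: 9×12.011 + 7×1.008 + 1×14.007 + 3×15.999 = 177.159 → 177.16 g/mol.

177.16 g/mol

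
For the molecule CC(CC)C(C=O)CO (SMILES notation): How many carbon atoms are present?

7

Count every carbon token in the SMILES (each C, including those in ring-closure positions and inside branches).
Carbon count: 7.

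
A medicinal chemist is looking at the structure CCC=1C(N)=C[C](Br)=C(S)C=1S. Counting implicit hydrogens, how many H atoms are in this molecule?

10

Walk through each heavy atom and fill implicit hydrogens from standard valence (C 4, N 3, O 2, S 2, halogen 1):
  atom 1: C, bond orders sum to 1 (valence 4) → 3 H
  atom 2: C, bond orders sum to 2 (valence 4) → 2 H
  atom 3: C, bond orders sum to 4 (valence 4) → 0 H
  atom 4: C, bond orders sum to 4 (valence 4) → 0 H
  atom 5: N, bond orders sum to 1 (valence 3) → 2 H
  atom 6: C, bond orders sum to 3 (valence 4) → 1 H
  atom 7: C with explicit H count 0
  atom 8: Br (halogen, monovalent) → 0 H
  atom 9: C, bond orders sum to 4 (valence 4) → 0 H
  atom 10: S, bond orders sum to 1 (valence 2) → 1 H
  atom 11: C, bond orders sum to 4 (valence 4) → 0 H
  atom 12: S, bond orders sum to 1 (valence 2) → 1 H
Total hydrogens: 10.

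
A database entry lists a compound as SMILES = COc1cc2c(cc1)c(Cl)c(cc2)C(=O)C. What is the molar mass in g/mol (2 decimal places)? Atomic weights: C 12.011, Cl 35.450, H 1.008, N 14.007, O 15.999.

234.68 g/mol

First, the molecular formula is C13H11ClO2 (counting implicit H from valence).
  C: 13 × 12.011 = 156.143
  Cl: 1 × 35.450 = 35.450
  H: 11 × 1.008 = 11.088
  O: 2 × 15.999 = 31.998
Sum: 13×12.011 + 1×35.450 + 11×1.008 + 2×15.999 = 234.679 → 234.68 g/mol.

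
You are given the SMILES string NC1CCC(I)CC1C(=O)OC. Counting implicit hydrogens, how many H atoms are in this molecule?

Walk through each heavy atom and fill implicit hydrogens from standard valence (C 4, N 3, O 2, S 2, halogen 1):
  atom 1: N, bond orders sum to 1 (valence 3) → 2 H
  atom 2: C, bond orders sum to 3 (valence 4) → 1 H
  atom 3: C, bond orders sum to 2 (valence 4) → 2 H
  atom 4: C, bond orders sum to 2 (valence 4) → 2 H
  atom 5: C, bond orders sum to 3 (valence 4) → 1 H
  atom 6: I (halogen, monovalent) → 0 H
  atom 7: C, bond orders sum to 2 (valence 4) → 2 H
  atom 8: C, bond orders sum to 3 (valence 4) → 1 H
  atom 9: C, bond orders sum to 4 (valence 4) → 0 H
  atom 10: O, bond orders sum to 2 (valence 2) → 0 H
  atom 11: O, bond orders sum to 2 (valence 2) → 0 H
  atom 12: C, bond orders sum to 1 (valence 4) → 3 H
Total hydrogens: 14.

14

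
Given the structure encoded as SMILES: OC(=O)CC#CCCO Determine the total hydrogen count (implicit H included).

8

Walk through each heavy atom and fill implicit hydrogens from standard valence (C 4, N 3, O 2, S 2, halogen 1):
  atom 1: O, bond orders sum to 1 (valence 2) → 1 H
  atom 2: C, bond orders sum to 4 (valence 4) → 0 H
  atom 3: O, bond orders sum to 2 (valence 2) → 0 H
  atom 4: C, bond orders sum to 2 (valence 4) → 2 H
  atom 5: C, bond orders sum to 4 (valence 4) → 0 H
  atom 6: C, bond orders sum to 4 (valence 4) → 0 H
  atom 7: C, bond orders sum to 2 (valence 4) → 2 H
  atom 8: C, bond orders sum to 2 (valence 4) → 2 H
  atom 9: O, bond orders sum to 1 (valence 2) → 1 H
Total hydrogens: 8.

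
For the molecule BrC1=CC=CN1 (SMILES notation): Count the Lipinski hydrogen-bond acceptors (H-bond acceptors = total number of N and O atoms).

1

N atoms: 1; O atoms: 0.
Lipinski HBA = 1 + 0 = 1.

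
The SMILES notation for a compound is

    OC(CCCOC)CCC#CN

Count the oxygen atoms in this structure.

Scan the SMILES for O atoms (remember two-letter symbols like Cl and Br are single atoms).
Oxygen count: 2.

2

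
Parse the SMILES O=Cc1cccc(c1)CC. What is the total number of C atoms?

Count every carbon token in the SMILES (each C, including those in ring-closure positions and inside branches).
Carbon count: 9.

9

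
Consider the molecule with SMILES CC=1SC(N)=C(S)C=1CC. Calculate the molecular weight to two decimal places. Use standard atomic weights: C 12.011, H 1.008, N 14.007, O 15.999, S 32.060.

First, the molecular formula is C7H11NS2 (counting implicit H from valence).
  C: 7 × 12.011 = 84.077
  H: 11 × 1.008 = 11.088
  N: 1 × 14.007 = 14.007
  S: 2 × 32.060 = 64.120
Sum: 7×12.011 + 11×1.008 + 1×14.007 + 2×32.060 = 173.292 → 173.29 g/mol.

173.29 g/mol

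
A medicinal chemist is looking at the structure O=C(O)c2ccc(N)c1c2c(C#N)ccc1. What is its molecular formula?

C12H8N2O2

Walk through each heavy atom and fill implicit hydrogens from standard valence (C 4, N 3, O 2, S 2, halogen 1); for lowercase aromatic atoms, an aromatic c carries 1 H when it has two neighbours and 0 H with three, and aromatic n carries 0 H:
  atom 1: O, bond orders sum to 2 (valence 2) → 0 H
  atom 2: C, bond orders sum to 4 (valence 4) → 0 H
  atom 3: O, bond orders sum to 1 (valence 2) → 1 H
  atom 4: aromatic c, 3 neighbours → 0 H
  atom 5: aromatic c, 2 neighbours → 1 H
  atom 6: aromatic c, 2 neighbours → 1 H
  atom 7: aromatic c, 3 neighbours → 0 H
  atom 8: N, bond orders sum to 1 (valence 3) → 2 H
  atom 9: aromatic c, 3 neighbours → 0 H
  atom 10: aromatic c, 3 neighbours → 0 H
  atom 11: aromatic c, 3 neighbours → 0 H
  atom 12: C, bond orders sum to 4 (valence 4) → 0 H
  atom 13: N, bond orders sum to 3 (valence 3) → 0 H
  atom 14: aromatic c, 2 neighbours → 1 H
  atom 15: aromatic c, 2 neighbours → 1 H
  atom 16: aromatic c, 2 neighbours → 1 H
Totals → C:12, H:8, N:2, O:2.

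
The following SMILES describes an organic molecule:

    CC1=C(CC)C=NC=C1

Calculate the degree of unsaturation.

Degree of unsaturation = (number of rings) + (number of π bonds).
Ring closures in the SMILES: 1.
π bonds: 3 double bonds (each 1 DoU) → 3 DoU from unsaturation.
Total DoU = 1 + 3 = 4.

4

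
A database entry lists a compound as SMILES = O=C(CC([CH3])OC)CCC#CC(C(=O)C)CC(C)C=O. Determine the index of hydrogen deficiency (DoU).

Degree of unsaturation = (number of rings) + (number of π bonds).
Ring closures in the SMILES: 0.
π bonds: 3 double bonds (each 1 DoU), 1 triple bond (each 2 DoU) → 5 DoU from unsaturation.
Total DoU = 0 + 5 = 5.

5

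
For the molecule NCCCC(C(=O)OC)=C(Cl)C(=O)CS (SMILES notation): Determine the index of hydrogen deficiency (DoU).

Degree of unsaturation = (number of rings) + (number of π bonds).
Ring closures in the SMILES: 0.
π bonds: 3 double bonds (each 1 DoU) → 3 DoU from unsaturation.
Total DoU = 0 + 3 = 3.

3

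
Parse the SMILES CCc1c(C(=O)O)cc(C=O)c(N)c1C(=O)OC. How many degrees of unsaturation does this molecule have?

Molecular formula: C12H13NO5.
DoU = (2C + 2 + N − H − X) / 2, where X is the halogen count and O/S are ignored.
    = (2·12 + 2 + 1 − 13 − 0) / 2 = 14 / 2 = 7.

7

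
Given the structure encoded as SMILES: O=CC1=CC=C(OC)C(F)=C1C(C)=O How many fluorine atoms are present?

Scan the SMILES for F atoms (remember two-letter symbols like Cl and Br are single atoms).
Fluorine count: 1.

1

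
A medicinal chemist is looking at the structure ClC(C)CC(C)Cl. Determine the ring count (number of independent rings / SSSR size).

0

In SMILES, each pair of matching ring-closure digits denotes one ring-closing bond; the number of such bonds equals the number of independent rings.
Ring-closure bonds here: 0.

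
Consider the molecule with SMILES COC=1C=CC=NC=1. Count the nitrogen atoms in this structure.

1

Scan the SMILES for N atoms (remember two-letter symbols like Cl and Br are single atoms).
Nitrogen count: 1.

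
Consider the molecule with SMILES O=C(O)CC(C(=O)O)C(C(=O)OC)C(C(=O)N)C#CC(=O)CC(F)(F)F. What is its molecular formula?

C14H14F3NO8

Walk through each heavy atom and fill implicit hydrogens from standard valence (C 4, N 3, O 2, S 2, halogen 1):
  atom 1: O, bond orders sum to 2 (valence 2) → 0 H
  atom 2: C, bond orders sum to 4 (valence 4) → 0 H
  atom 3: O, bond orders sum to 1 (valence 2) → 1 H
  atom 4: C, bond orders sum to 2 (valence 4) → 2 H
  atom 5: C, bond orders sum to 3 (valence 4) → 1 H
  atom 6: C, bond orders sum to 4 (valence 4) → 0 H
  atom 7: O, bond orders sum to 2 (valence 2) → 0 H
  atom 8: O, bond orders sum to 1 (valence 2) → 1 H
  atom 9: C, bond orders sum to 3 (valence 4) → 1 H
  atom 10: C, bond orders sum to 4 (valence 4) → 0 H
  atom 11: O, bond orders sum to 2 (valence 2) → 0 H
  atom 12: O, bond orders sum to 2 (valence 2) → 0 H
  atom 13: C, bond orders sum to 1 (valence 4) → 3 H
  atom 14: C, bond orders sum to 3 (valence 4) → 1 H
  atom 15: C, bond orders sum to 4 (valence 4) → 0 H
  atom 16: O, bond orders sum to 2 (valence 2) → 0 H
  atom 17: N, bond orders sum to 1 (valence 3) → 2 H
  atom 18: C, bond orders sum to 4 (valence 4) → 0 H
  atom 19: C, bond orders sum to 4 (valence 4) → 0 H
  atom 20: C, bond orders sum to 4 (valence 4) → 0 H
  atom 21: O, bond orders sum to 2 (valence 2) → 0 H
  atom 22: C, bond orders sum to 2 (valence 4) → 2 H
  atom 23: C, bond orders sum to 4 (valence 4) → 0 H
  atom 24: F (halogen, monovalent) → 0 H
  atom 25: F (halogen, monovalent) → 0 H
  atom 26: F (halogen, monovalent) → 0 H
Totals → C:14, H:14, F:3, N:1, O:8.
In Hill order: C14H14F3NO8.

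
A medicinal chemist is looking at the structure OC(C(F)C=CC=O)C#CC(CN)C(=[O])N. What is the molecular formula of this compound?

Walk through each heavy atom and fill implicit hydrogens from standard valence (C 4, N 3, O 2, S 2, halogen 1):
  atom 1: O, bond orders sum to 1 (valence 2) → 1 H
  atom 2: C, bond orders sum to 3 (valence 4) → 1 H
  atom 3: C, bond orders sum to 3 (valence 4) → 1 H
  atom 4: F (halogen, monovalent) → 0 H
  atom 5: C, bond orders sum to 3 (valence 4) → 1 H
  atom 6: C, bond orders sum to 3 (valence 4) → 1 H
  atom 7: C, bond orders sum to 3 (valence 4) → 1 H
  atom 8: O, bond orders sum to 2 (valence 2) → 0 H
  atom 9: C, bond orders sum to 4 (valence 4) → 0 H
  atom 10: C, bond orders sum to 4 (valence 4) → 0 H
  atom 11: C, bond orders sum to 3 (valence 4) → 1 H
  atom 12: C, bond orders sum to 2 (valence 4) → 2 H
  atom 13: N, bond orders sum to 1 (valence 3) → 2 H
  atom 14: C, bond orders sum to 4 (valence 4) → 0 H
  atom 15: O with explicit H count 0
  atom 16: N, bond orders sum to 1 (valence 3) → 2 H
Totals → C:10, H:13, F:1, N:2, O:3.
In Hill order: C10H13FN2O3.

C10H13FN2O3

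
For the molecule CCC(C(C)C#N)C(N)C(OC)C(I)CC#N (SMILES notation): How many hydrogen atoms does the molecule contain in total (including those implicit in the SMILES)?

20

Walk through each heavy atom and fill implicit hydrogens from standard valence (C 4, N 3, O 2, S 2, halogen 1):
  atom 1: C, bond orders sum to 1 (valence 4) → 3 H
  atom 2: C, bond orders sum to 2 (valence 4) → 2 H
  atom 3: C, bond orders sum to 3 (valence 4) → 1 H
  atom 4: C, bond orders sum to 3 (valence 4) → 1 H
  atom 5: C, bond orders sum to 1 (valence 4) → 3 H
  atom 6: C, bond orders sum to 4 (valence 4) → 0 H
  atom 7: N, bond orders sum to 3 (valence 3) → 0 H
  atom 8: C, bond orders sum to 3 (valence 4) → 1 H
  atom 9: N, bond orders sum to 1 (valence 3) → 2 H
  atom 10: C, bond orders sum to 3 (valence 4) → 1 H
  atom 11: O, bond orders sum to 2 (valence 2) → 0 H
  atom 12: C, bond orders sum to 1 (valence 4) → 3 H
  atom 13: C, bond orders sum to 3 (valence 4) → 1 H
  atom 14: I (halogen, monovalent) → 0 H
  atom 15: C, bond orders sum to 2 (valence 4) → 2 H
  atom 16: C, bond orders sum to 4 (valence 4) → 0 H
  atom 17: N, bond orders sum to 3 (valence 3) → 0 H
Total hydrogens: 20.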